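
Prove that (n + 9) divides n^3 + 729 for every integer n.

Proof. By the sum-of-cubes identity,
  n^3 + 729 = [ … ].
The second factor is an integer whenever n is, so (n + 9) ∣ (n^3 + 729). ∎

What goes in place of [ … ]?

(n + 9)(n^2 - 9n + 81)

Polynomial division of n^3 + 729 by n + 9 leaves remainder 0 and quotient n^2 - 9n + 81.
Hence n^3 + 729 = (n + 9)(n^2 - 9n + 81).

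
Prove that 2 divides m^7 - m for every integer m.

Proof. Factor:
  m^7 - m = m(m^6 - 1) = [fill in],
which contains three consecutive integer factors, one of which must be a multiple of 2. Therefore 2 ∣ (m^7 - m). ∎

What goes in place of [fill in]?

m^6 - 1 = (m^2 - 1)(m^4 + m^2 + 1), and m^2 - 1 = (m-1)(m+1).
So m(m^6 - 1) = (m - 1)m(m + 1)(m^4 + m^2 + 1).

(m - 1)m(m + 1)(m^4 + m^2 + 1)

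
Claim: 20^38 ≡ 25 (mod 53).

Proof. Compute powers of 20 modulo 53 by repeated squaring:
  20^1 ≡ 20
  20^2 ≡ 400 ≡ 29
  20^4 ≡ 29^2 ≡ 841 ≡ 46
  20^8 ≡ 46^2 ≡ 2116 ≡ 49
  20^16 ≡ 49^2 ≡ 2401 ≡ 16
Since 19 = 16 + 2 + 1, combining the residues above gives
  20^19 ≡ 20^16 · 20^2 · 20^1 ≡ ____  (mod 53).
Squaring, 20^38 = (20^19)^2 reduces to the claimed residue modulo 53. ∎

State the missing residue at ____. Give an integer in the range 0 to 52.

Multiply the listed residues: 16 · 29 · 20 = 464 → 9280.
Reducing modulo 53: 9280 = 175·53 + 5, so 20^19 ≡ 5.

5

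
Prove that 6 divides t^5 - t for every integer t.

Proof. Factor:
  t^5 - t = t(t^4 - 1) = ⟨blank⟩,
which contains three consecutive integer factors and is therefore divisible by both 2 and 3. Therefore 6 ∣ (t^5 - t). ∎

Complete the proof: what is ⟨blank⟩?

(t - 1)t(t + 1)(t^2 + 1)

t^4 - 1 = (t^2 - 1)(t^2 + 1), and t^2 - 1 = (t-1)(t+1).
So t(t^4 - 1) = (t - 1)t(t + 1)(t^2 + 1).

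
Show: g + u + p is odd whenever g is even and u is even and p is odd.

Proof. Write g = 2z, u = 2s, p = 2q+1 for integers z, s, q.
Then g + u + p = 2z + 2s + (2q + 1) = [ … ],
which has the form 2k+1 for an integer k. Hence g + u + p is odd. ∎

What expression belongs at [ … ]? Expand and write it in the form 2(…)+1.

2(q + s + z) + 1

2z + 2s + (2q + 1) = 2q + 2s + 2z + 1
= 2(q + s + z) + 1.
Since q + s + z is an integer, the sum is of the form 2k+1 for an integer k.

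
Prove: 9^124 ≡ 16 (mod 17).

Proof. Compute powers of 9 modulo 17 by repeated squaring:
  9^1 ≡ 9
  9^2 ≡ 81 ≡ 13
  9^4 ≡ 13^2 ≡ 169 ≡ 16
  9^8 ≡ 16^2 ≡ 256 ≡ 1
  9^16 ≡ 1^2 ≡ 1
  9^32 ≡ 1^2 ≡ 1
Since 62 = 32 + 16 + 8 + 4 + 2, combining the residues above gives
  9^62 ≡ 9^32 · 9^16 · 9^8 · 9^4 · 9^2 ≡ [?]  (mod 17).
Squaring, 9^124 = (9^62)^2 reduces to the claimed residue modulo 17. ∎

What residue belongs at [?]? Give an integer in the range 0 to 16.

Multiply the listed residues: 1 · 1 · 1 · 16 · 13 = 1 → 1 → 16 → 208.
Reducing modulo 17: 208 = 12·17 + 4, so 9^62 ≡ 4.

4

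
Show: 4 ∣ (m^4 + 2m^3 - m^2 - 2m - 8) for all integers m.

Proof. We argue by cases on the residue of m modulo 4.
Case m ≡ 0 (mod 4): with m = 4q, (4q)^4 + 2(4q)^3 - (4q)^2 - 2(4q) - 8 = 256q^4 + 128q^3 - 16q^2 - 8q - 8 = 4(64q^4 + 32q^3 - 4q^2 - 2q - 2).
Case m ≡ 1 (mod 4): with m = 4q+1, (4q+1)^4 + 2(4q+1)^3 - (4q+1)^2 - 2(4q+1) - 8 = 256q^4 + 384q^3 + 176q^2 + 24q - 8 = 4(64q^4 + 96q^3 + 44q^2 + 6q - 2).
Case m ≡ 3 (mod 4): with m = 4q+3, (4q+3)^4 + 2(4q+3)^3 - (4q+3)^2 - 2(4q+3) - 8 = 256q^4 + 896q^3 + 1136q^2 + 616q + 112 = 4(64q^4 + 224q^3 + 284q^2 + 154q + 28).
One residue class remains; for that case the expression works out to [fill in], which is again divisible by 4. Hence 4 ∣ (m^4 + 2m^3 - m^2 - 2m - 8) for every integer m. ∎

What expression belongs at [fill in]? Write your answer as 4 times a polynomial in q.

4(64q^4 + 160q^3 + 140q^2 + 50q + 4)

The residues treated are {0, 1, 3}, so the missing case is m ≡ 2 (mod 4); write m = 4q+2.
Then (4q+2)^4 + 2(4q+2)^3 - (4q+2)^2 - 2(4q+2) - 8 = 256q^4 + 640q^3 + 560q^2 + 200q + 16 = 4(64q^4 + 160q^3 + 140q^2 + 50q + 4).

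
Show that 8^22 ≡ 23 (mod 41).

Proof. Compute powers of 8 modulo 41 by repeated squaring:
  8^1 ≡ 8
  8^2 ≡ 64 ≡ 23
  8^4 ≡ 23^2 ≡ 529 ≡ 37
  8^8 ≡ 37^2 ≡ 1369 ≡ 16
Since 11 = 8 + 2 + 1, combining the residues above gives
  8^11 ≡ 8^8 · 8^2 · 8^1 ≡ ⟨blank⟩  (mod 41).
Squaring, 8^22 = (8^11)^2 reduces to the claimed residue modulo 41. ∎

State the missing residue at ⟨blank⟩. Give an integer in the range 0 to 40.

33

8^8 · 8^2 · 8^1 ≡ 16 · 23 · 8 = 2944.
2944 mod 41 = 33, so 8^11 ≡ 33 (mod 41).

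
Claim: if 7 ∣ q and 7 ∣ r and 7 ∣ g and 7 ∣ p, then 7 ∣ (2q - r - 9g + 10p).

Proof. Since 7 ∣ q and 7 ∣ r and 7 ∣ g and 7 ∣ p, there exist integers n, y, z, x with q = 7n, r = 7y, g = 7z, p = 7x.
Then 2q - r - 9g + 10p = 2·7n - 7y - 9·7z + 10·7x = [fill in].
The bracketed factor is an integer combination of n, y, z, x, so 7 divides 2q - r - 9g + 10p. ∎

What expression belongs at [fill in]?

Each term has a factor of 7: 2·7n - 7y - 9·7z + 10·7x = 7·(2n + 10x - y - 9z).
Since 2n + 10x - y - 9z is an integer, 7 ∣ (2q - r - 9g + 10p).

7(2n + 10x - y - 9z)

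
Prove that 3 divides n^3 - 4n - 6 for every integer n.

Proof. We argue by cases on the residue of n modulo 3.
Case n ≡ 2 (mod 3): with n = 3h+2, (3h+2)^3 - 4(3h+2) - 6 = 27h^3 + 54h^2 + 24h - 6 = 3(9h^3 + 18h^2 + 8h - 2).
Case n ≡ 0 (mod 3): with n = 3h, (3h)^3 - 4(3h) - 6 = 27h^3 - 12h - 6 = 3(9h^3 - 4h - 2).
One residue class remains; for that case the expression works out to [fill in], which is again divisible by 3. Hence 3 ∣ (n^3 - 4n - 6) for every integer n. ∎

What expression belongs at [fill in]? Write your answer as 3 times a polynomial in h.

Only n ≡ 1 (mod 3) is unaccounted for. Put n = 3h+1:
(3h+1)^3 - 4(3h+1) - 6 expands to 27h^3 + 27h^2 - 3h - 9,
and factoring out 3 leaves 3(9h^3 + 9h^2 - h - 3).

3(9h^3 + 9h^2 - h - 3)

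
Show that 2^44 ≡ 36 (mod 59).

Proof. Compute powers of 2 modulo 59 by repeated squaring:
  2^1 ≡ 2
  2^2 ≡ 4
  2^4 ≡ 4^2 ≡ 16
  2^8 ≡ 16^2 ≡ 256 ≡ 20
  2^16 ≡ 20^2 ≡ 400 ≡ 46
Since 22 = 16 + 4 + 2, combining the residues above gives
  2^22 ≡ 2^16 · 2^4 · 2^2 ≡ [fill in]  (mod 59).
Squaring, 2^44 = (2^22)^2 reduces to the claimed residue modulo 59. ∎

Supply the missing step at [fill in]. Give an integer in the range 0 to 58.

53

Multiply the listed residues: 46 · 16 · 4 = 736 → 2944.
Reducing modulo 59: 2944 = 49·59 + 53, so 2^22 ≡ 53.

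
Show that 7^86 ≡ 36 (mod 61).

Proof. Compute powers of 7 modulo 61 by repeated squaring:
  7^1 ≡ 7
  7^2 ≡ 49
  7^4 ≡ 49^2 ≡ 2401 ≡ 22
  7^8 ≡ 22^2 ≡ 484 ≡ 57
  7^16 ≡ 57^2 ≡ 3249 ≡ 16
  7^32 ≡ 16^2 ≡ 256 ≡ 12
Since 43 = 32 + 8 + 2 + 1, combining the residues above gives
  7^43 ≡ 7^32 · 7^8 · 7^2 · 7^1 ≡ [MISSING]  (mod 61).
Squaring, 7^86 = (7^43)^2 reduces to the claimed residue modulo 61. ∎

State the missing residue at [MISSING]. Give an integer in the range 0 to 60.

6

Multiply the listed residues: 12 · 57 · 49 · 7 = 684 → 33516 → 234612.
Reducing modulo 61: 234612 = 3846·61 + 6, so 7^43 ≡ 6.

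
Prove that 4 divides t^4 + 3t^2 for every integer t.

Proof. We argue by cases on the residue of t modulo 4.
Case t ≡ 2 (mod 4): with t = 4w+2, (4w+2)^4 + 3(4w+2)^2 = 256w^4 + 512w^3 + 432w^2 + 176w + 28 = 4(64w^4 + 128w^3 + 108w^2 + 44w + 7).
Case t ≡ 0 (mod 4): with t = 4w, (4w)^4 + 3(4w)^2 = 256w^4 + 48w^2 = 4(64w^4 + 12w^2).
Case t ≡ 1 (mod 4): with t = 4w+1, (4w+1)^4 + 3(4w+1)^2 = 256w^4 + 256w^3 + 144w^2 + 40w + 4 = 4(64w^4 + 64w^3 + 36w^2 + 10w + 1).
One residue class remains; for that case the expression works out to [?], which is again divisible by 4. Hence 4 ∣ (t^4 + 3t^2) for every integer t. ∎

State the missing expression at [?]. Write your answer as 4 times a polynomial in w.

The residues treated are {2, 0, 1}, so the missing case is t ≡ 3 (mod 4); write t = 4w+3.
Then (4w+3)^4 + 3(4w+3)^2 = 256w^4 + 768w^3 + 912w^2 + 504w + 108 = 4(64w^4 + 192w^3 + 228w^2 + 126w + 27).

4(64w^4 + 192w^3 + 228w^2 + 126w + 27)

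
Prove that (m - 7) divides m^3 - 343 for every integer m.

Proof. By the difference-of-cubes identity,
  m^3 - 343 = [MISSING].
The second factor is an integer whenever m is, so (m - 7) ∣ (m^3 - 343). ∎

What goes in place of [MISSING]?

(m - 7)(m^2 + 7m + 49)

a^3 - b^3 = (a - b)(a^2 + ab + b^2). With a = m, b = 7:
m^3 - 343 = (m - 7)(m^2 + 7m + 49).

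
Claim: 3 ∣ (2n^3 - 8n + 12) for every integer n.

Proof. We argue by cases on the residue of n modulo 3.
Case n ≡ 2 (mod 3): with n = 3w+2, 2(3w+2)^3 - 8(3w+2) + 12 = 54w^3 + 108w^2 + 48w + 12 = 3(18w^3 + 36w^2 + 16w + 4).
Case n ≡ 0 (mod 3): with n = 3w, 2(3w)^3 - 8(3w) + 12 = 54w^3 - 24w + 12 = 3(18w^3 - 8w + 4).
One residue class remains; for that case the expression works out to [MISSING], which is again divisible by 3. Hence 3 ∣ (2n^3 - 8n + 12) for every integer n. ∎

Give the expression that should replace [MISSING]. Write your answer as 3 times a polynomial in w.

The residues treated are {2, 0}, so the missing case is n ≡ 1 (mod 3); write n = 3w+1.
Then 2(3w+1)^3 - 8(3w+1) + 12 = 54w^3 + 54w^2 - 6w + 6 = 3(18w^3 + 18w^2 - 2w + 2).

3(18w^3 + 18w^2 - 2w + 2)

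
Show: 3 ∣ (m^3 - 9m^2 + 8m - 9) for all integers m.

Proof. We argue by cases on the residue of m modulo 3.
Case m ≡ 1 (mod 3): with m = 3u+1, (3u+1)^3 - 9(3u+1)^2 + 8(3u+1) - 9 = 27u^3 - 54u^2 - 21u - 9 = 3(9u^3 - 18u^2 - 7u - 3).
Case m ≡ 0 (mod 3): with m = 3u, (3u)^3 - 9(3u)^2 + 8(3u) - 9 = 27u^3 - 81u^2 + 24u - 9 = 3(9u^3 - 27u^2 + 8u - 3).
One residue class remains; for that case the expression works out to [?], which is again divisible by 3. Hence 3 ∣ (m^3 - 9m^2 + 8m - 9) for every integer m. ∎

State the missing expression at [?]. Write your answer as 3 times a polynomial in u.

3(9u^3 - 9u^2 - 16u - 7)

Only m ≡ 2 (mod 3) is unaccounted for. Put m = 3u+2:
(3u+2)^3 - 9(3u+2)^2 + 8(3u+2) - 9 expands to 27u^3 - 27u^2 - 48u - 21,
and factoring out 3 leaves 3(9u^3 - 9u^2 - 16u - 7).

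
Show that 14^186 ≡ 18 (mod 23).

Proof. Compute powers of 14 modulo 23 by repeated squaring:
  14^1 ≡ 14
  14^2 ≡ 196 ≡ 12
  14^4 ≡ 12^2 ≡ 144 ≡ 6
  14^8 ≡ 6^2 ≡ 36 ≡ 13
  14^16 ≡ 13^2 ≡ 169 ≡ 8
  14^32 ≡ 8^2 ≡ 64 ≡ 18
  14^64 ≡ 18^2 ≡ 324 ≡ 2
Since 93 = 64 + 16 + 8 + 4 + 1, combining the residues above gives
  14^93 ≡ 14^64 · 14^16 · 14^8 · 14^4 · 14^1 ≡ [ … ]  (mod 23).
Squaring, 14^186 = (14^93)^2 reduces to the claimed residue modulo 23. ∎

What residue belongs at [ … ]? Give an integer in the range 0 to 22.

15

14^64 · 14^16 · 14^8 · 14^4 · 14^1 ≡ 2 · 8 · 13 · 6 · 14 = 17472.
17472 mod 23 = 15, so 14^93 ≡ 15 (mod 23).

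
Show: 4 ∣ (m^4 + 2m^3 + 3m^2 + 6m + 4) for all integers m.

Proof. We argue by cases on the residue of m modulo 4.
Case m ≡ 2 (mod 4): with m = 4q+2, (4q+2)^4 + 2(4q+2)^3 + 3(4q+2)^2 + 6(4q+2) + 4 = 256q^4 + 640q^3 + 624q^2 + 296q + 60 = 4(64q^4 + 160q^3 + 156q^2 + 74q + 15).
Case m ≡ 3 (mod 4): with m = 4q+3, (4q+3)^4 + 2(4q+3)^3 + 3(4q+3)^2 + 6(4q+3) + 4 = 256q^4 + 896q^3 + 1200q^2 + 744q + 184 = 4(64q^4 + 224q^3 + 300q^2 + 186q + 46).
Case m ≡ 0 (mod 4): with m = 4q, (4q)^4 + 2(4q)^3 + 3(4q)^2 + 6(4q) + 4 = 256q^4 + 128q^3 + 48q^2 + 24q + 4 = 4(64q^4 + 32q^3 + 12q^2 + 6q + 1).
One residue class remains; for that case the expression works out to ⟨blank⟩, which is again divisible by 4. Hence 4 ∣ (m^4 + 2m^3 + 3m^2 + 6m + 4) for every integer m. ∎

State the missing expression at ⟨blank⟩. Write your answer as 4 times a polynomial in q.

4(64q^4 + 96q^3 + 60q^2 + 22q + 4)

Only m ≡ 1 (mod 4) is unaccounted for. Put m = 4q+1:
(4q+1)^4 + 2(4q+1)^3 + 3(4q+1)^2 + 6(4q+1) + 4 expands to 256q^4 + 384q^3 + 240q^2 + 88q + 16,
and factoring out 4 leaves 4(64q^4 + 96q^3 + 60q^2 + 22q + 4).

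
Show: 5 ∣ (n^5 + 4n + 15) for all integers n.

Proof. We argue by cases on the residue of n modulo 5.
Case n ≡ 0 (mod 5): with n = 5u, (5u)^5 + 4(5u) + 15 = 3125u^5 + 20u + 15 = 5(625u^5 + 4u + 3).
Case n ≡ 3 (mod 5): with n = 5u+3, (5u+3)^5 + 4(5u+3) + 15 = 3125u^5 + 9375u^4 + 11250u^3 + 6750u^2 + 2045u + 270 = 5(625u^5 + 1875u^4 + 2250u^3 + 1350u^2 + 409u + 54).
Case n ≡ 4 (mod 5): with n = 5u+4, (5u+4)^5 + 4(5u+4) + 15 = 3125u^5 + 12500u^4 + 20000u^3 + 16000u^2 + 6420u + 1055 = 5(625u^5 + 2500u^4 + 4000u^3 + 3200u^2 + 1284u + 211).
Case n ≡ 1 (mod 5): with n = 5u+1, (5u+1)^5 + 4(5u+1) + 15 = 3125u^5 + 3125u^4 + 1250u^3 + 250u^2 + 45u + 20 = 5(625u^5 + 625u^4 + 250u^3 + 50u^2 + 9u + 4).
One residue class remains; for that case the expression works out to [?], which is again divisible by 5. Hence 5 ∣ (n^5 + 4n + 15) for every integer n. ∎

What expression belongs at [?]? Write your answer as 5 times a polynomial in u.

The residues treated are {0, 3, 4, 1}, so the missing case is n ≡ 2 (mod 5); write n = 5u+2.
Then (5u+2)^5 + 4(5u+2) + 15 = 3125u^5 + 6250u^4 + 5000u^3 + 2000u^2 + 420u + 55 = 5(625u^5 + 1250u^4 + 1000u^3 + 400u^2 + 84u + 11).

5(625u^5 + 1250u^4 + 1000u^3 + 400u^2 + 84u + 11)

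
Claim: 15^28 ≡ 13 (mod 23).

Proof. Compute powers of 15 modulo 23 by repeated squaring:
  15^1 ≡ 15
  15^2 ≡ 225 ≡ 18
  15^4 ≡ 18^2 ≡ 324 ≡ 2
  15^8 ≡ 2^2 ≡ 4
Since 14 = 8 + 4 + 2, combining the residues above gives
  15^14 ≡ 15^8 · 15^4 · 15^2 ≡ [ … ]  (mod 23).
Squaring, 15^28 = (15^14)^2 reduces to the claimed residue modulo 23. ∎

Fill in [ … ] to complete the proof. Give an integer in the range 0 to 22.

6

15^8 · 15^4 · 15^2 ≡ 4 · 2 · 18 = 144.
144 mod 23 = 6, so 15^14 ≡ 6 (mod 23).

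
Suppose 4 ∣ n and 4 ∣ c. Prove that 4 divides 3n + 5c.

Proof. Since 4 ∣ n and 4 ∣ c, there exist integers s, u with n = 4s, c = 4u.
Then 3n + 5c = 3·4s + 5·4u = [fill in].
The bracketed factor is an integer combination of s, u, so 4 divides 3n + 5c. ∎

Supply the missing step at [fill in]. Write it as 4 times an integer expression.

Each term has a factor of 4: 3·4s + 5·4u = 4·(3s + 5u).
Since 3s + 5u is an integer, 4 ∣ (3n + 5c).

4(3s + 5u)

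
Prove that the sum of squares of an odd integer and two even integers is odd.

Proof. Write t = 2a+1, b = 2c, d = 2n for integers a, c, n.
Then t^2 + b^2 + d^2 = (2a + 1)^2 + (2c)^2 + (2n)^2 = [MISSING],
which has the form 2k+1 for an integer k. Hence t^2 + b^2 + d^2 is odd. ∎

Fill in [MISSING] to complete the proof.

Expanding: (2a + 1)^2 + (2c)^2 + (2n)^2 = 4a^2 + 4a + 4c^2 + 4n^2 + 1.
Every term except the constant is even, so this is 2(2a^2 + 2a + 2c^2 + 2n^2) + 1,
and 2a^2 + 2a + 2c^2 + 2n^2 ∈ ℤ gives the required form.

2(2a^2 + 2a + 2c^2 + 2n^2) + 1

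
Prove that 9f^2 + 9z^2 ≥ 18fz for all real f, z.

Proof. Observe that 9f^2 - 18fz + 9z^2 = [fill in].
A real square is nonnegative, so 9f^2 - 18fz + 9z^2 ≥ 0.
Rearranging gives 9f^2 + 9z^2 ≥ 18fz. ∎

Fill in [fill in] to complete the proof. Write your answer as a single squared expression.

(3f - 3z)^2

The leading and trailing coefficients are 3^2 and 3^2, and 18 = 2·3·3, so the trinomial is (3f - 3z)^2.
Hence 9f^2 - 18fz + 9z^2 ≥ 0.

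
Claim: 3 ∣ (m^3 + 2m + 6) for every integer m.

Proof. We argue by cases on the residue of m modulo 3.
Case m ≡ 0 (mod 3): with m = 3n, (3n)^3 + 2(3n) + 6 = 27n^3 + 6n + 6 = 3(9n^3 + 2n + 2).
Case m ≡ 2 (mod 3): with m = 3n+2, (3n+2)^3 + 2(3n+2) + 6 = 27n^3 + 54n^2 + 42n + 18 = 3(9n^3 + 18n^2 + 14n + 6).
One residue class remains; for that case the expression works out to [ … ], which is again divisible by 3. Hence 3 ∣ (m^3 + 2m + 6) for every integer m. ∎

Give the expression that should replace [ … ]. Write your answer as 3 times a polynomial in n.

3(9n^3 + 9n^2 + 5n + 3)

The residues treated are {0, 2}, so the missing case is m ≡ 1 (mod 3); write m = 3n+1.
Then (3n+1)^3 + 2(3n+1) + 6 = 27n^3 + 27n^2 + 15n + 9 = 3(9n^3 + 9n^2 + 5n + 3).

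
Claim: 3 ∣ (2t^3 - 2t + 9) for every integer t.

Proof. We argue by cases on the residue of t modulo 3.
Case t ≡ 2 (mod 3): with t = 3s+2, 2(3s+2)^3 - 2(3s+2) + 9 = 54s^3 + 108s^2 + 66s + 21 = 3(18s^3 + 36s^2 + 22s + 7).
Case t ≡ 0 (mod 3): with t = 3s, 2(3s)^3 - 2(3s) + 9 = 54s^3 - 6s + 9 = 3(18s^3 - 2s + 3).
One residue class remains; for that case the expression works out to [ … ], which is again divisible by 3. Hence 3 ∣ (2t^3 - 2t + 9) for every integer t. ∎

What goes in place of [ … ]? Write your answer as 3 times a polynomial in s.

3(18s^3 + 18s^2 + 4s + 3)

The residues treated are {2, 0}, so the missing case is t ≡ 1 (mod 3); write t = 3s+1.
Then 2(3s+1)^3 - 2(3s+1) + 9 = 54s^3 + 54s^2 + 12s + 9 = 3(18s^3 + 18s^2 + 4s + 3).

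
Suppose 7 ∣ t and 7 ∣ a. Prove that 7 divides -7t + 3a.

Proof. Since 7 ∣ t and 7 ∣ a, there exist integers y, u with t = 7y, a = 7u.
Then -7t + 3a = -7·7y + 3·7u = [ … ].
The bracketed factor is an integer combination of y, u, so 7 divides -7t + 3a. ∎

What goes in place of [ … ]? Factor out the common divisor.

Each term has a factor of 7: -7·7y + 3·7u = 7·(3u - 7y).
Since 3u - 7y is an integer, 7 ∣ (-7t + 3a).

7(3u - 7y)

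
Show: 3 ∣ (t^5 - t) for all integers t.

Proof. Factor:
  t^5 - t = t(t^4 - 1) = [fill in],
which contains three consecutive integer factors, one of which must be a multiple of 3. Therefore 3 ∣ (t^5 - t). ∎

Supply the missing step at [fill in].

(t - 1)t(t + 1)(t^2 + 1)

t^4 - 1 = (t^2 - 1)(t^2 + 1), and t^2 - 1 = (t-1)(t+1).
So t(t^4 - 1) = (t - 1)t(t + 1)(t^2 + 1).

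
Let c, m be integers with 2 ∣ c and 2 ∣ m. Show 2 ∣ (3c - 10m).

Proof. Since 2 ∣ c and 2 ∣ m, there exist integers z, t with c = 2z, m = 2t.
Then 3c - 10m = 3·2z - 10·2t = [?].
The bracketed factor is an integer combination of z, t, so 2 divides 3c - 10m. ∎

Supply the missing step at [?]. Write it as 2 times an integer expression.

2(-10t + 3z)

Each term has a factor of 2: 3·2z - 10·2t = 2·(-10t + 3z).
Since -10t + 3z is an integer, 2 ∣ (3c - 10m).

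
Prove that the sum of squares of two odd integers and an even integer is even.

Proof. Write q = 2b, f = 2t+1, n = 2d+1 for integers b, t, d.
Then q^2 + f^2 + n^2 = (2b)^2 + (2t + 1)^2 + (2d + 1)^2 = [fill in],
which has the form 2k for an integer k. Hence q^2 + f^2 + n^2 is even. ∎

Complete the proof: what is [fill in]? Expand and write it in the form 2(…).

2(2b^2 + 2d^2 + 2d + 2t^2 + 2t + 1)

(2b)^2 + (2t + 1)^2 + (2d + 1)^2 = 4b^2 + 4d^2 + 4d + 4t^2 + 4t + 2
= 2(2b^2 + 2d^2 + 2d + 2t^2 + 2t + 1).
Since 2b^2 + 2d^2 + 2d + 2t^2 + 2t + 1 is an integer, the sum of squares is of the form 2k for an integer k.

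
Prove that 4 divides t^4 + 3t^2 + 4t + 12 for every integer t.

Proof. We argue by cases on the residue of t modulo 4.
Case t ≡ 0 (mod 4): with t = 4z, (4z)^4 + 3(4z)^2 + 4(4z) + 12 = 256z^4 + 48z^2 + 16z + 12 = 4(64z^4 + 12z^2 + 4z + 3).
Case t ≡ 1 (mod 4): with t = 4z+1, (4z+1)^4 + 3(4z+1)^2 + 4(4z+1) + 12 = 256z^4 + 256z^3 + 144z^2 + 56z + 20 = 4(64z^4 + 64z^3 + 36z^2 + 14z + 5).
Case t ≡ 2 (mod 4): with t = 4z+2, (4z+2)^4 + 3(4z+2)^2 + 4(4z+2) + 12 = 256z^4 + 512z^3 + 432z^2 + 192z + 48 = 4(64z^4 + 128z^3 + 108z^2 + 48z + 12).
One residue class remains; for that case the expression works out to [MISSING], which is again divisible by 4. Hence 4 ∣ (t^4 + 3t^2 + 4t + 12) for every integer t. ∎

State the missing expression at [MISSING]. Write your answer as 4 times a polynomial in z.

Only t ≡ 3 (mod 4) is unaccounted for. Put t = 4z+3:
(4z+3)^4 + 3(4z+3)^2 + 4(4z+3) + 12 expands to 256z^4 + 768z^3 + 912z^2 + 520z + 132,
and factoring out 4 leaves 4(64z^4 + 192z^3 + 228z^2 + 130z + 33).

4(64z^4 + 192z^3 + 228z^2 + 130z + 33)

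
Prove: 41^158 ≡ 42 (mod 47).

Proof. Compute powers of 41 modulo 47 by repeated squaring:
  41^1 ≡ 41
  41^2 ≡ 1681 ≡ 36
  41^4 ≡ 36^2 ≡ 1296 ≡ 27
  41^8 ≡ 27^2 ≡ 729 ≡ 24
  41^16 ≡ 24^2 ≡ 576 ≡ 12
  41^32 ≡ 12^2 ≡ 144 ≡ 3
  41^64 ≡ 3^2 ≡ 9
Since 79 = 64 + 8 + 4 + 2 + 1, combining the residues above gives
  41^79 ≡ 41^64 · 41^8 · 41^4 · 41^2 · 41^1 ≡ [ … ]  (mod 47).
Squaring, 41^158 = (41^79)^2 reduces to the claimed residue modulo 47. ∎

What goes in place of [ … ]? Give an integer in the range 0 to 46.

41^64 · 41^8 · 41^4 · 41^2 · 41^1 ≡ 9 · 24 · 27 · 36 · 41 = 8608032.
8608032 mod 47 = 29, so 41^79 ≡ 29 (mod 47).

29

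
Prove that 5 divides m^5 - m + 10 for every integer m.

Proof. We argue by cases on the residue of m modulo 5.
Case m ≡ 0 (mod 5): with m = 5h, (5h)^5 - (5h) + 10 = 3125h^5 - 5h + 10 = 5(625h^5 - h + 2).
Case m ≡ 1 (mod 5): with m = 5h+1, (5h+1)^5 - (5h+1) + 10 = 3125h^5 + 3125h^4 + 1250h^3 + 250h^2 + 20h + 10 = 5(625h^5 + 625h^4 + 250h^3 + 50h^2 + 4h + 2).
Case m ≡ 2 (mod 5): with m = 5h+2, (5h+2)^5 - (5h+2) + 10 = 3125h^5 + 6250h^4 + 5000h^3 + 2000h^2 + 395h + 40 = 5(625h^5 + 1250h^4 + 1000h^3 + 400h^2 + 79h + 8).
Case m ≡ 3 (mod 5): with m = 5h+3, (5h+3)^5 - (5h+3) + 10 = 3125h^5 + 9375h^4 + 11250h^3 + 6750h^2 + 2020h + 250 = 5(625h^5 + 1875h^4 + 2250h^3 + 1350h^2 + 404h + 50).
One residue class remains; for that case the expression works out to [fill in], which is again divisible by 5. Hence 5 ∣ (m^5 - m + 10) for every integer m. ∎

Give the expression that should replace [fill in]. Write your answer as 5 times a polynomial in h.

5(625h^5 + 2500h^4 + 4000h^3 + 3200h^2 + 1279h + 206)

Only m ≡ 4 (mod 5) is unaccounted for. Put m = 5h+4:
(5h+4)^5 - (5h+4) + 10 expands to 3125h^5 + 12500h^4 + 20000h^3 + 16000h^2 + 6395h + 1030,
and factoring out 5 leaves 5(625h^5 + 2500h^4 + 4000h^3 + 3200h^2 + 1279h + 206).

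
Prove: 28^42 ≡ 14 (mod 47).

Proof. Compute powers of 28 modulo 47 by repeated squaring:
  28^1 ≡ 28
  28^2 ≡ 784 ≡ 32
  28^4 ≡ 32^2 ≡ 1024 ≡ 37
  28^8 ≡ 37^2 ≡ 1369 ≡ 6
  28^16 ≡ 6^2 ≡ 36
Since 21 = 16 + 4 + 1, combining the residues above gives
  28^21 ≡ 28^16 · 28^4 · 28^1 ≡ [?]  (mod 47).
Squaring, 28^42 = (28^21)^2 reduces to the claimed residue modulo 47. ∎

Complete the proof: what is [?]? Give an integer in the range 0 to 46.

28^16 · 28^4 · 28^1 ≡ 36 · 37 · 28 = 37296.
37296 mod 47 = 25, so 28^21 ≡ 25 (mod 47).

25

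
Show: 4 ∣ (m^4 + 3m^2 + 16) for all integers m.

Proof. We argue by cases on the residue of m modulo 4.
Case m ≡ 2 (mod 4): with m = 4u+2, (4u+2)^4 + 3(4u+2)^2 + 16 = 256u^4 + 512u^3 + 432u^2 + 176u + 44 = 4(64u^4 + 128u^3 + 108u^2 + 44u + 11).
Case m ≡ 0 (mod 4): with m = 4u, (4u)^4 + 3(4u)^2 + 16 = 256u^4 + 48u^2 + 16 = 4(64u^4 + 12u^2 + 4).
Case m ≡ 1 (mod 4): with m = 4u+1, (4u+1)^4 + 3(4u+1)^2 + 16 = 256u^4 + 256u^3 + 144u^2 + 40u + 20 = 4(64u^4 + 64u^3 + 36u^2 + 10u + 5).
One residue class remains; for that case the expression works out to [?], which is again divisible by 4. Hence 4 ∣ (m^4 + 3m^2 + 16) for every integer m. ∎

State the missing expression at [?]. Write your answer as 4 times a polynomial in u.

4(64u^4 + 192u^3 + 228u^2 + 126u + 31)

The residues treated are {2, 0, 1}, so the missing case is m ≡ 3 (mod 4); write m = 4u+3.
Then (4u+3)^4 + 3(4u+3)^2 + 16 = 256u^4 + 768u^3 + 912u^2 + 504u + 124 = 4(64u^4 + 192u^3 + 228u^2 + 126u + 31).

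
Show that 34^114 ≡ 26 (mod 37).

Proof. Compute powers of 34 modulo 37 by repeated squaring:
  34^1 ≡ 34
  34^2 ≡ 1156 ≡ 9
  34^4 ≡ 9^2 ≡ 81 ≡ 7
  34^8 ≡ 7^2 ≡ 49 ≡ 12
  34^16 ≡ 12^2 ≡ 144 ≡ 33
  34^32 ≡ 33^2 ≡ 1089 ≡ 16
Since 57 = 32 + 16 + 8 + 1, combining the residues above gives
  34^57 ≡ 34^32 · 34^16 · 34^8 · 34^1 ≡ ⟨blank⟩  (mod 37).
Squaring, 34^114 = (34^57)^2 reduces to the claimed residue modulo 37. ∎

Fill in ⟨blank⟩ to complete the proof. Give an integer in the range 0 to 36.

10

34^32 · 34^16 · 34^8 · 34^1 ≡ 16 · 33 · 12 · 34 = 215424.
215424 mod 37 = 10, so 34^57 ≡ 10 (mod 37).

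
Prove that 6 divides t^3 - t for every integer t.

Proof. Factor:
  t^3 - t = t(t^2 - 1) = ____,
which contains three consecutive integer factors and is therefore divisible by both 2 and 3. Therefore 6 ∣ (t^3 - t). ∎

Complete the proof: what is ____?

(t - 1)t(t + 1)

t(t^2 - 1) = t(t - 1)(t + 1) = (t - 1)t(t + 1).
These three factors are consecutive integers, so their product is divisible by 6.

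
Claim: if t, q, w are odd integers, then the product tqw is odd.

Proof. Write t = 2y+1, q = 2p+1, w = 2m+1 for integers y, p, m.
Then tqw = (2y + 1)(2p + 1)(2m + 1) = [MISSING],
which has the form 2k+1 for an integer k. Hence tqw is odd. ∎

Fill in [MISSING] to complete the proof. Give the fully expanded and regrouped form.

2(4mpy + 2mp + 2my + m + 2py + p + y) + 1

Expanding: (2y + 1)(2p + 1)(2m + 1) = 8mpy + 4mp + 4my + 2m + 4py + 2p + 2y + 1.
Every term except the constant is even, so this is 2(4mpy + 2mp + 2my + m + 2py + p + y) + 1,
and 4mpy + 2mp + 2my + m + 2py + p + y ∈ ℤ gives the required form.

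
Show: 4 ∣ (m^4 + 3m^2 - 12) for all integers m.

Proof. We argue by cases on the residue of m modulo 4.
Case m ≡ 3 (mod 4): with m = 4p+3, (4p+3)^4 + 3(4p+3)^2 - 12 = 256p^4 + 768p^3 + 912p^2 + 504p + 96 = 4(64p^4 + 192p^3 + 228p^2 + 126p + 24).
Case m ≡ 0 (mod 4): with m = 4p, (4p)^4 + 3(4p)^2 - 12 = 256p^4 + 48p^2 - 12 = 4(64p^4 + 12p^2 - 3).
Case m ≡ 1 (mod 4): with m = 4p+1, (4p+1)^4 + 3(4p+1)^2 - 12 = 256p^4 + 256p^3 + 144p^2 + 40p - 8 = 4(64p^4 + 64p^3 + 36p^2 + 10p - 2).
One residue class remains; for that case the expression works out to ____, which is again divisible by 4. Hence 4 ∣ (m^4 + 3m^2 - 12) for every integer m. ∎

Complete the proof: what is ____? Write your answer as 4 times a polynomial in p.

4(64p^4 + 128p^3 + 108p^2 + 44p + 4)

The residues treated are {3, 0, 1}, so the missing case is m ≡ 2 (mod 4); write m = 4p+2.
Then (4p+2)^4 + 3(4p+2)^2 - 12 = 256p^4 + 512p^3 + 432p^2 + 176p + 16 = 4(64p^4 + 128p^3 + 108p^2 + 44p + 4).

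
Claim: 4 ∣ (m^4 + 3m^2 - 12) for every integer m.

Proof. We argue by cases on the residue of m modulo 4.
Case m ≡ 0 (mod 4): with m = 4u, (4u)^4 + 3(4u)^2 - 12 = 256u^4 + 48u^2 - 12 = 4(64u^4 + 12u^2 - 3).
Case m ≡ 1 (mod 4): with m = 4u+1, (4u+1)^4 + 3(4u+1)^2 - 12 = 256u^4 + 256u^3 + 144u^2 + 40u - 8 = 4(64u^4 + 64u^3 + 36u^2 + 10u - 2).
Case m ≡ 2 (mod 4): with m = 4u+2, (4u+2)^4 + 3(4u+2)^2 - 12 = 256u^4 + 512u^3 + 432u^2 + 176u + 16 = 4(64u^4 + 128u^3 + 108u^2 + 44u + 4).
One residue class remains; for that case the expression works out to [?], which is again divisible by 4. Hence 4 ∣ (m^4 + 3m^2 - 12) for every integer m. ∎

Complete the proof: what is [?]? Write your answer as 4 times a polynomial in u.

Only m ≡ 3 (mod 4) is unaccounted for. Put m = 4u+3:
(4u+3)^4 + 3(4u+3)^2 - 12 expands to 256u^4 + 768u^3 + 912u^2 + 504u + 96,
and factoring out 4 leaves 4(64u^4 + 192u^3 + 228u^2 + 126u + 24).

4(64u^4 + 192u^3 + 228u^2 + 126u + 24)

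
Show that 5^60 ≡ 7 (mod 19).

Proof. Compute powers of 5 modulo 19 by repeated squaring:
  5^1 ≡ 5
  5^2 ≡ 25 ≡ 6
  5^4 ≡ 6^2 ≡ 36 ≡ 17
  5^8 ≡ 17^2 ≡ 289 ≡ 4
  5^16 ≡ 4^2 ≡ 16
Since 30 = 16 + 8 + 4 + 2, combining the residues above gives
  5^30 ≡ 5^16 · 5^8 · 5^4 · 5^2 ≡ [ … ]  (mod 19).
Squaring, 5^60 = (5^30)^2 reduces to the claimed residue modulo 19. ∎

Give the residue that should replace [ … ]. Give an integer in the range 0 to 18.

5^16 · 5^8 · 5^4 · 5^2 ≡ 16 · 4 · 17 · 6 = 6528.
6528 mod 19 = 11, so 5^30 ≡ 11 (mod 19).

11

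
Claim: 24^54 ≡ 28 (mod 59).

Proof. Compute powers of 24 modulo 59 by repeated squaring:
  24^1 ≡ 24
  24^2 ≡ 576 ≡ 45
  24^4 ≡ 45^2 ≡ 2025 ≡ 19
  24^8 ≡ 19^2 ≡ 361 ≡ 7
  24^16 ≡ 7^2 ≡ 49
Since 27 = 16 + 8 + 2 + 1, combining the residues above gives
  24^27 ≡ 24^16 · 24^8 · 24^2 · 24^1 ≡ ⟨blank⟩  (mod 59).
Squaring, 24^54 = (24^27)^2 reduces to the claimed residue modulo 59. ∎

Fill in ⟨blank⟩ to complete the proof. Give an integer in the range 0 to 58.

24^16 · 24^8 · 24^2 · 24^1 ≡ 49 · 7 · 45 · 24 = 370440.
370440 mod 59 = 38, so 24^27 ≡ 38 (mod 59).

38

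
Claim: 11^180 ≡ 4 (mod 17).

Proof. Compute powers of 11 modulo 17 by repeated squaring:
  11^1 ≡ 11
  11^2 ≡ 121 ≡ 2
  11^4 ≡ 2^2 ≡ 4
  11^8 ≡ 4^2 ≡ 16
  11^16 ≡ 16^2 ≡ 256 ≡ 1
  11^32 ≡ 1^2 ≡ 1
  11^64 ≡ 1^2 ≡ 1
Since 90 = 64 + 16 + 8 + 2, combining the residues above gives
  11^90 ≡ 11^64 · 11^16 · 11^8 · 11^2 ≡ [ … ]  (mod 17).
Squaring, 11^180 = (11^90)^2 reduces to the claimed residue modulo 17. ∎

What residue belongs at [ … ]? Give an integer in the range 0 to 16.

15

Multiply the listed residues: 1 · 1 · 16 · 2 = 1 → 16 → 32.
Reducing modulo 17: 32 = 1·17 + 15, so 11^90 ≡ 15.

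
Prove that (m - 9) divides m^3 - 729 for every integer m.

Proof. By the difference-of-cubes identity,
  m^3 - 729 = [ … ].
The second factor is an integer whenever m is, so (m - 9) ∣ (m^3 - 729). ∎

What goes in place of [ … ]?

Polynomial division of m^3 - 729 by m - 9 leaves remainder 0 and quotient m^2 + 9m + 81.
Hence m^3 - 729 = (m - 9)(m^2 + 9m + 81).

(m - 9)(m^2 + 9m + 81)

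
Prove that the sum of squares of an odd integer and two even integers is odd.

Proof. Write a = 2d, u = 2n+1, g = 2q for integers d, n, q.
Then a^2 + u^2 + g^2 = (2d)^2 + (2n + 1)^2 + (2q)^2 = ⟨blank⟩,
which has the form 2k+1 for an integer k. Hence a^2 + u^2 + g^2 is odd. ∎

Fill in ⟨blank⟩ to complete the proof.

2(2d^2 + 2n^2 + 2n + 2q^2) + 1

(2d)^2 + (2n + 1)^2 + (2q)^2 = 4d^2 + 4n^2 + 4n + 4q^2 + 1
= 2(2d^2 + 2n^2 + 2n + 2q^2) + 1.
Since 2d^2 + 2n^2 + 2n + 2q^2 is an integer, the sum of squares is of the form 2k+1 for an integer k.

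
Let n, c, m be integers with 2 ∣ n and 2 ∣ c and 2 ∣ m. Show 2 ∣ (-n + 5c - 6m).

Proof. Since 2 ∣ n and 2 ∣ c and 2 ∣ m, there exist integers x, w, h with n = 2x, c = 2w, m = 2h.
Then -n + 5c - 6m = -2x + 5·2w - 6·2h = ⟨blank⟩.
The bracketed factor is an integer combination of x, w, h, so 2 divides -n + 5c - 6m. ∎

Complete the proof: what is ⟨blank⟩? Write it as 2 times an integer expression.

2(-6h + 5w - x)

Each term has a factor of 2: -2x + 5·2w - 6·2h = 2·(-6h + 5w - x).
Since -6h + 5w - x is an integer, 2 ∣ (-n + 5c - 6m).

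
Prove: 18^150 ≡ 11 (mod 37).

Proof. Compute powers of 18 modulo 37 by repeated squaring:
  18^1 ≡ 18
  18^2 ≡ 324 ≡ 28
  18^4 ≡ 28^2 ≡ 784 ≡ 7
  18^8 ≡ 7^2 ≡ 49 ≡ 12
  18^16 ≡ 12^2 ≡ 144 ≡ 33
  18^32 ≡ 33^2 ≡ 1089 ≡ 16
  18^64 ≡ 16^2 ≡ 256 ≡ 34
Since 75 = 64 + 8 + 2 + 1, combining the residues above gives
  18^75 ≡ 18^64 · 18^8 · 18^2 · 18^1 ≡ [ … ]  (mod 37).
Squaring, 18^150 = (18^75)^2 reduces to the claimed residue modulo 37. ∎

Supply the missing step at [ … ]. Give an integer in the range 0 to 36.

23

18^64 · 18^8 · 18^2 · 18^1 ≡ 34 · 12 · 28 · 18 = 205632.
205632 mod 37 = 23, so 18^75 ≡ 23 (mod 37).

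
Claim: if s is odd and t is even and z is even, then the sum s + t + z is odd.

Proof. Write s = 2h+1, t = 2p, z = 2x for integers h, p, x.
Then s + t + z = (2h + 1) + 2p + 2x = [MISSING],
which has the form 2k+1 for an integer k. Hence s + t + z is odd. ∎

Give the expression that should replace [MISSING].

(2h + 1) + 2p + 2x = 2h + 2p + 2x + 1
= 2(h + p + x) + 1.
Since h + p + x is an integer, the sum is of the form 2k+1 for an integer k.

2(h + p + x) + 1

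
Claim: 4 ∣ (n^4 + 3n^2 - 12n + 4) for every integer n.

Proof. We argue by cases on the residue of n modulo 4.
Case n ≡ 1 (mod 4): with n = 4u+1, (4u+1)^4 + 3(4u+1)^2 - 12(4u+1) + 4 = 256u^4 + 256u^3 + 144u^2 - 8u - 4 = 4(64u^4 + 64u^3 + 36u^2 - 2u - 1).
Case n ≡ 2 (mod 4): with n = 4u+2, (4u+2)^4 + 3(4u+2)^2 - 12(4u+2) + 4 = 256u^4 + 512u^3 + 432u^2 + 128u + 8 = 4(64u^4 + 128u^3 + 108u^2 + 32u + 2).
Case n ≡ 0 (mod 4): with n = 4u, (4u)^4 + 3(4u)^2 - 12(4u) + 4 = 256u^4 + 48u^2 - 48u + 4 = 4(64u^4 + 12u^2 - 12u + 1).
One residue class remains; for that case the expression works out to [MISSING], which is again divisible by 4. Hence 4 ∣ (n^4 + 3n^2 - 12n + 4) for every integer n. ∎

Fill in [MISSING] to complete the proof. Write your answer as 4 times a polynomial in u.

4(64u^4 + 192u^3 + 228u^2 + 114u + 19)

The residues treated are {1, 2, 0}, so the missing case is n ≡ 3 (mod 4); write n = 4u+3.
Then (4u+3)^4 + 3(4u+3)^2 - 12(4u+3) + 4 = 256u^4 + 768u^3 + 912u^2 + 456u + 76 = 4(64u^4 + 192u^3 + 228u^2 + 114u + 19).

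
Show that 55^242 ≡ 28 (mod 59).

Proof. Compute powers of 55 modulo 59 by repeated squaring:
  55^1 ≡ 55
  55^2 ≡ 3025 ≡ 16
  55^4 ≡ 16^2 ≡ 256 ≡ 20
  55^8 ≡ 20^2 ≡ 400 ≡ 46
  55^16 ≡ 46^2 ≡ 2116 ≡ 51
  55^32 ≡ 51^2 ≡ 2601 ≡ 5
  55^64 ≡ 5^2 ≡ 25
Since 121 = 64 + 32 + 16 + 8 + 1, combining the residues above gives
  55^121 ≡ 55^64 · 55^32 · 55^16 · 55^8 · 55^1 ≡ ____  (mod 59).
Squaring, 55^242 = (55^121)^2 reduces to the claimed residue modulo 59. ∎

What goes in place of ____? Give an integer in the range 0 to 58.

Multiply the listed residues: 25 · 5 · 51 · 46 · 55 = 125 → 6375 → 293250 → 16128750.
Reducing modulo 59: 16128750 = 273368·59 + 38, so 55^121 ≡ 38.

38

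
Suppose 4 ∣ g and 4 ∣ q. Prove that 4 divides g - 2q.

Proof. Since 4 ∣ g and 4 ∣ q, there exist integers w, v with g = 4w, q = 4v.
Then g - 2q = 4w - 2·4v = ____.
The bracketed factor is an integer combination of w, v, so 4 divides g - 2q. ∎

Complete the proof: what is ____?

Pull the common 4 out of every term: 4w - 2·4v = 4(-2v + w).
-2v + w is an integer, which exhibits the divisibility.

4(-2v + w)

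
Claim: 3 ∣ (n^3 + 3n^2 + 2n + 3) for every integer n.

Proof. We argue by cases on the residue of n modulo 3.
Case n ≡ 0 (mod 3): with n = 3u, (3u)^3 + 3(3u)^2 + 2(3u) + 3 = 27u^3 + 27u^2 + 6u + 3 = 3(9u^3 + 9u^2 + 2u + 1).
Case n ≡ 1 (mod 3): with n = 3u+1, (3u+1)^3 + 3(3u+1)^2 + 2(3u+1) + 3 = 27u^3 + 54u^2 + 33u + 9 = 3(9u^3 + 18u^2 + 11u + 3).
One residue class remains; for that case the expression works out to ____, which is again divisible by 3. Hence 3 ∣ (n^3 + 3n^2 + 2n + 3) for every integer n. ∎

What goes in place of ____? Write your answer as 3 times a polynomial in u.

3(9u^3 + 27u^2 + 26u + 9)

The residues treated are {0, 1}, so the missing case is n ≡ 2 (mod 3); write n = 3u+2.
Then (3u+2)^3 + 3(3u+2)^2 + 2(3u+2) + 3 = 27u^3 + 81u^2 + 78u + 27 = 3(9u^3 + 27u^2 + 26u + 9).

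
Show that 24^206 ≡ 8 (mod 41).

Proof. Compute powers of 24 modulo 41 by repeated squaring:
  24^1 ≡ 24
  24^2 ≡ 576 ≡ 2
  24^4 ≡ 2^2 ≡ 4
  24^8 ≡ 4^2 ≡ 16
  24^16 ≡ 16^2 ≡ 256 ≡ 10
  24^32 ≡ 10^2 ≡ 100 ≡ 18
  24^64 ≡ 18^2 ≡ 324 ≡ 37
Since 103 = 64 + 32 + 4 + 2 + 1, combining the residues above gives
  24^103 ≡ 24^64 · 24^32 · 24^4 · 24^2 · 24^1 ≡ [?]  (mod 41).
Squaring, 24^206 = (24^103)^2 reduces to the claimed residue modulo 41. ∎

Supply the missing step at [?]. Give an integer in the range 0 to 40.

24^64 · 24^32 · 24^4 · 24^2 · 24^1 ≡ 37 · 18 · 4 · 2 · 24 = 127872.
127872 mod 41 = 34, so 24^103 ≡ 34 (mod 41).

34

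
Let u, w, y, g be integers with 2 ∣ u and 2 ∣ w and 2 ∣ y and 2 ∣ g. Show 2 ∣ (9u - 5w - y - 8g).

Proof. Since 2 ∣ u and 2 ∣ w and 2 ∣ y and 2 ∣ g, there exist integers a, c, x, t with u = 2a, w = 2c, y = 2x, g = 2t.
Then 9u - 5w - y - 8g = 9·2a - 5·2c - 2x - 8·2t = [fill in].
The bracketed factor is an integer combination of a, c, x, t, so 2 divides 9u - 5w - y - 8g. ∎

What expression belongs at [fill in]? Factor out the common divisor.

2(9a - 5c - 8t - x)

Each term has a factor of 2: 9·2a - 5·2c - 2x - 8·2t = 2·(9a - 5c - 8t - x).
Since 9a - 5c - 8t - x is an integer, 2 ∣ (9u - 5w - y - 8g).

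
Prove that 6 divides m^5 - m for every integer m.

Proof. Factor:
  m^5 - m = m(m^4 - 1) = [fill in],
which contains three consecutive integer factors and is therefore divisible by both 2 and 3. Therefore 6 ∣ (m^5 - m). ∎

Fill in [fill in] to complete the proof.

m^4 - 1 = (m^2 - 1)(m^2 + 1), and m^2 - 1 = (m-1)(m+1).
So m(m^4 - 1) = (m - 1)m(m + 1)(m^2 + 1).

(m - 1)m(m + 1)(m^2 + 1)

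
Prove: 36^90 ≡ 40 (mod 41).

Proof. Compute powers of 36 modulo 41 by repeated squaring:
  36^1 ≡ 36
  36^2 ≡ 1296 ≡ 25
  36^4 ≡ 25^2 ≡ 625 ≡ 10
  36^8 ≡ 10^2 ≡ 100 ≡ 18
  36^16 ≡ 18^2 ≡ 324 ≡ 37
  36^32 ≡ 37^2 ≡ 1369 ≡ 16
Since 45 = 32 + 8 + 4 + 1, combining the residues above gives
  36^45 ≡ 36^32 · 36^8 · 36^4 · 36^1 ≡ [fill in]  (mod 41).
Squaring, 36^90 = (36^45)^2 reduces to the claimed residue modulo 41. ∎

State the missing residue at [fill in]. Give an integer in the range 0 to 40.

Multiply the listed residues: 16 · 18 · 10 · 36 = 288 → 2880 → 103680.
Reducing modulo 41: 103680 = 2528·41 + 32, so 36^45 ≡ 32.

32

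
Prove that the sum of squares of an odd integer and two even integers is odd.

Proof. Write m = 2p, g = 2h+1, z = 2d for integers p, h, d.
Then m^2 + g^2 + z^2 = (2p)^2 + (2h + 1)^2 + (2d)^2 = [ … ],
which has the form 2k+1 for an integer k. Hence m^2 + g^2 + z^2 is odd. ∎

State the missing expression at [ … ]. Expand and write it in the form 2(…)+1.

2(2d^2 + 2h^2 + 2h + 2p^2) + 1

(2p)^2 + (2h + 1)^2 + (2d)^2 = 4d^2 + 4h^2 + 4h + 4p^2 + 1
= 2(2d^2 + 2h^2 + 2h + 2p^2) + 1.
Since 2d^2 + 2h^2 + 2h + 2p^2 is an integer, the sum of squares is of the form 2k+1 for an integer k.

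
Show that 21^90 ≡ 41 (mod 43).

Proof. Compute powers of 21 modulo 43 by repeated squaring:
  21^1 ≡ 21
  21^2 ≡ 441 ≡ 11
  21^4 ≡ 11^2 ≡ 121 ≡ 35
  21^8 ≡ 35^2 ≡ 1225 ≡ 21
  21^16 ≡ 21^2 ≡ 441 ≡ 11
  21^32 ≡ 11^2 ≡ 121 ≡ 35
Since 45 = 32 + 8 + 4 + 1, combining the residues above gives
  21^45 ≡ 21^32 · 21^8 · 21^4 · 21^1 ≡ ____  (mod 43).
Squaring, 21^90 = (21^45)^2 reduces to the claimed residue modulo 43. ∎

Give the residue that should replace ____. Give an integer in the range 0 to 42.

16

Multiply the listed residues: 35 · 21 · 35 · 21 = 735 → 25725 → 540225.
Reducing modulo 43: 540225 = 12563·43 + 16, so 21^45 ≡ 16.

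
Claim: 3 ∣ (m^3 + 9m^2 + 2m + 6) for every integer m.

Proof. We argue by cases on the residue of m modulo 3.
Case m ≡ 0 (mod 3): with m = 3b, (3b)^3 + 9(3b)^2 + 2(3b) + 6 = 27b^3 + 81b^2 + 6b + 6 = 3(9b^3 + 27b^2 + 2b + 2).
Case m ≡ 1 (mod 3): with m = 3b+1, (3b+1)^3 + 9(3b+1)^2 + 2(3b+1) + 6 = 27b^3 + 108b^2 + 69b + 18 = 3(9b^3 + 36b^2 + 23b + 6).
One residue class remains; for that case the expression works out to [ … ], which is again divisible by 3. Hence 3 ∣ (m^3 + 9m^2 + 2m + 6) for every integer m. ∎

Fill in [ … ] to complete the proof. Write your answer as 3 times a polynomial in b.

The residues treated are {0, 1}, so the missing case is m ≡ 2 (mod 3); write m = 3b+2.
Then (3b+2)^3 + 9(3b+2)^2 + 2(3b+2) + 6 = 27b^3 + 135b^2 + 150b + 54 = 3(9b^3 + 45b^2 + 50b + 18).

3(9b^3 + 45b^2 + 50b + 18)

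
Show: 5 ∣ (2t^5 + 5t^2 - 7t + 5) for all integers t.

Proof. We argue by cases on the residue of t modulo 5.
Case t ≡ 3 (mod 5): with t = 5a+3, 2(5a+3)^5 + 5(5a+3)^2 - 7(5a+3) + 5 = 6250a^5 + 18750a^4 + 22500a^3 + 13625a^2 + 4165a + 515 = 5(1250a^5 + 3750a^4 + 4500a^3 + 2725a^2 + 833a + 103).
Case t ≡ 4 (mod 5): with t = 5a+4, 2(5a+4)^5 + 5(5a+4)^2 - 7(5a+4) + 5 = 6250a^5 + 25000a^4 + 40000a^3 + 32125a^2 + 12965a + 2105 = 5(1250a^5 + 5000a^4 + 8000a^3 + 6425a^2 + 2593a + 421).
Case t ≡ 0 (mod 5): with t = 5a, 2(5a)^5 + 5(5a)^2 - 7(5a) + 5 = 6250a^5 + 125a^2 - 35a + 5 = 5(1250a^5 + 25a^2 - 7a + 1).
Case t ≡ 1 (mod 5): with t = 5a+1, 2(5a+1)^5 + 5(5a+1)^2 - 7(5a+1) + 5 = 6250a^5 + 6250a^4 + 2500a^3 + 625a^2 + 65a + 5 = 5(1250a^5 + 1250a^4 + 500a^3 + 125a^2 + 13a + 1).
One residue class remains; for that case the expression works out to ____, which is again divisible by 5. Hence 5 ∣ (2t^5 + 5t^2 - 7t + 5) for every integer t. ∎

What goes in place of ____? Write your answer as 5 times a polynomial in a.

The residues treated are {3, 4, 0, 1}, so the missing case is t ≡ 2 (mod 5); write t = 5a+2.
Then 2(5a+2)^5 + 5(5a+2)^2 - 7(5a+2) + 5 = 6250a^5 + 12500a^4 + 10000a^3 + 4125a^2 + 865a + 75 = 5(1250a^5 + 2500a^4 + 2000a^3 + 825a^2 + 173a + 15).

5(1250a^5 + 2500a^4 + 2000a^3 + 825a^2 + 173a + 15)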